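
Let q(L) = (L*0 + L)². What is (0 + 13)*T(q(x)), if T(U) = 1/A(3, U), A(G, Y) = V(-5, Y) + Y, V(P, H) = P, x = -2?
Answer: -13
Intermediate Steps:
A(G, Y) = -5 + Y
q(L) = L² (q(L) = (0 + L)² = L²)
T(U) = 1/(-5 + U)
(0 + 13)*T(q(x)) = (0 + 13)/(-5 + (-2)²) = 13/(-5 + 4) = 13/(-1) = 13*(-1) = -13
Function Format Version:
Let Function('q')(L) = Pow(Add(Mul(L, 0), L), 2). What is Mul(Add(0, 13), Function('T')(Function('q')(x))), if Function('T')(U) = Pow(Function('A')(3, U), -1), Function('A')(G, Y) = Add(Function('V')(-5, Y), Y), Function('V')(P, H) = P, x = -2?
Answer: -13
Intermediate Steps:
Function('A')(G, Y) = Add(-5, Y)
Function('q')(L) = Pow(L, 2) (Function('q')(L) = Pow(Add(0, L), 2) = Pow(L, 2))
Function('T')(U) = Pow(Add(-5, U), -1)
Mul(Add(0, 13), Function('T')(Function('q')(x))) = Mul(Add(0, 13), Pow(Add(-5, Pow(-2, 2)), -1)) = Mul(13, Pow(Add(-5, 4), -1)) = Mul(13, Pow(-1, -1)) = Mul(13, -1) = -13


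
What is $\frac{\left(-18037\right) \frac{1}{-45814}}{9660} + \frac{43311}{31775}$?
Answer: $\frac{3833685922663}{2812489390200} \approx 1.3631$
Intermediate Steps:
$\frac{\left(-18037\right) \frac{1}{-45814}}{9660} + \frac{43311}{31775} = \left(-18037\right) \left(- \frac{1}{45814}\right) \frac{1}{9660} + 43311 \cdot \frac{1}{31775} = \frac{18037}{45814} \cdot \frac{1}{9660} + \frac{43311}{31775} = \frac{18037}{442563240} + \frac{43311}{31775} = \frac{3833685922663}{2812489390200}$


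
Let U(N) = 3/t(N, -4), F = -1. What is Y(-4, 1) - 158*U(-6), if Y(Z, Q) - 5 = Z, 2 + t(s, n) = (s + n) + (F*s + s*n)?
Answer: -76/3 ≈ -25.333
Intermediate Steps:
t(s, n) = -2 + n + n*s (t(s, n) = -2 + ((s + n) + (-s + s*n)) = -2 + ((n + s) + (-s + n*s)) = -2 + (n + n*s) = -2 + n + n*s)
Y(Z, Q) = 5 + Z
U(N) = 3/(-6 - 4*N) (U(N) = 3/(-2 - 4 - 4*N) = 3/(-6 - 4*N))
Y(-4, 1) - 158*U(-6) = (5 - 4) - (-474)/(6 + 4*(-6)) = 1 - (-474)/(6 - 24) = 1 - (-474)/(-18) = 1 - (-474)*(-1)/18 = 1 - 158*⅙ = 1 - 79/3 = -76/3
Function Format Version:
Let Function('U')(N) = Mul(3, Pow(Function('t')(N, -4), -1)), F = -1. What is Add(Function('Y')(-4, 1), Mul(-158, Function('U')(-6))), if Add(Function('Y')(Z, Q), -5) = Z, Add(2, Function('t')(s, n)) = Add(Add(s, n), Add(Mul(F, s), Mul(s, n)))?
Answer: Rational(-76, 3) ≈ -25.333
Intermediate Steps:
Function('t')(s, n) = Add(-2, n, Mul(n, s)) (Function('t')(s, n) = Add(-2, Add(Add(s, n), Add(Mul(-1, s), Mul(s, n)))) = Add(-2, Add(Add(n, s), Add(Mul(-1, s), Mul(n, s)))) = Add(-2, Add(n, Mul(n, s))) = Add(-2, n, Mul(n, s)))
Function('Y')(Z, Q) = Add(5, Z)
Function('U')(N) = Mul(3, Pow(Add(-6, Mul(-4, N)), -1)) (Function('U')(N) = Mul(3, Pow(Add(-2, -4, Mul(-4, N)), -1)) = Mul(3, Pow(Add(-6, Mul(-4, N)), -1)))
Add(Function('Y')(-4, 1), Mul(-158, Function('U')(-6))) = Add(Add(5, -4), Mul(-158, Mul(-3, Pow(Add(6, Mul(4, -6)), -1)))) = Add(1, Mul(-158, Mul(-3, Pow(Add(6, -24), -1)))) = Add(1, Mul(-158, Mul(-3, Pow(-18, -1)))) = Add(1, Mul(-158, Mul(-3, Rational(-1, 18)))) = Add(1, Mul(-158, Rational(1, 6))) = Add(1, Rational(-79, 3)) = Rational(-76, 3)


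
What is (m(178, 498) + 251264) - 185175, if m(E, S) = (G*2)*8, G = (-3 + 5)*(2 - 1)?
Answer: 66121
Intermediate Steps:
G = 2 (G = 2*1 = 2)
m(E, S) = 32 (m(E, S) = (2*2)*8 = 4*8 = 32)
(m(178, 498) + 251264) - 185175 = (32 + 251264) - 185175 = 251296 - 185175 = 66121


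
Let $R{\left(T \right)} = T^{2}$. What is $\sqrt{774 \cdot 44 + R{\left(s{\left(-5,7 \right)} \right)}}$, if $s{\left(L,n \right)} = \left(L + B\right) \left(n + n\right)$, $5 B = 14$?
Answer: $\frac{2 \sqrt{218779}}{5} \approx 187.1$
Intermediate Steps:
$B = \frac{14}{5}$ ($B = \frac{1}{5} \cdot 14 = \frac{14}{5} \approx 2.8$)
$s{\left(L,n \right)} = 2 n \left(\frac{14}{5} + L\right)$ ($s{\left(L,n \right)} = \left(L + \frac{14}{5}\right) \left(n + n\right) = \left(\frac{14}{5} + L\right) 2 n = 2 n \left(\frac{14}{5} + L\right)$)
$\sqrt{774 \cdot 44 + R{\left(s{\left(-5,7 \right)} \right)}} = \sqrt{774 \cdot 44 + \left(\frac{2}{5} \cdot 7 \left(14 + 5 \left(-5\right)\right)\right)^{2}} = \sqrt{34056 + \left(\frac{2}{5} \cdot 7 \left(14 - 25\right)\right)^{2}} = \sqrt{34056 + \left(\frac{2}{5} \cdot 7 \left(-11\right)\right)^{2}} = \sqrt{34056 + \left(- \frac{154}{5}\right)^{2}} = \sqrt{34056 + \frac{23716}{25}} = \sqrt{\frac{875116}{25}} = \frac{2 \sqrt{218779}}{5}$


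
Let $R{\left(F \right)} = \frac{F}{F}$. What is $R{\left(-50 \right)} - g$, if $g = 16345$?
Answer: $-16344$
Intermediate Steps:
$R{\left(F \right)} = 1$
$R{\left(-50 \right)} - g = 1 - 16345 = -16344$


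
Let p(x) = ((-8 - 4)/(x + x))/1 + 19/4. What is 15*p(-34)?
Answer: 5025/68 ≈ 73.897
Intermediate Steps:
p(x) = 19/4 - 6/x (p(x) = -12*1/(2*x)*1 + 19*(1/4) = -6/x*1 + 19/4 = -6/x + 19/4 = 19/4 - 6/x)
15*p(-34) = 15*(19/4 - 6/(-34)) = 15*(19/4 - 6*(-1/34)) = 15*(19/4 + 3/17) = 15*(335/68) = 5025/68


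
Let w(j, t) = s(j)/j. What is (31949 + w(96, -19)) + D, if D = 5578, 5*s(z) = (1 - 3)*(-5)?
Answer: 1801297/48 ≈ 37527.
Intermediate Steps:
s(z) = 2 (s(z) = ((1 - 3)*(-5))/5 = (-2*(-5))/5 = (⅕)*10 = 2)
w(j, t) = 2/j
(31949 + w(96, -19)) + D = (31949 + 2/96) + 5578 = (31949 + 2*(1/96)) + 5578 = (31949 + 1/48) + 5578 = 1533553/48 + 5578 = 1801297/48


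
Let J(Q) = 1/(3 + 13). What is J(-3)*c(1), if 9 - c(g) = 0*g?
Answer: 9/16 ≈ 0.56250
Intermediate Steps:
J(Q) = 1/16
c(g) = 9 (c(g) = 9 - 0*g = 9 - 1*0 = 9 + 0 = 9)
J(-3)*c(1) = (1/16)*9 = 9/16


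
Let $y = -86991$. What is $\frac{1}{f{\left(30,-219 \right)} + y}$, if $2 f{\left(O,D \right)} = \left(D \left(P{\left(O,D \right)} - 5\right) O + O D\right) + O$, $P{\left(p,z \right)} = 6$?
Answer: $- \frac{1}{93546} \approx -1.069 \cdot 10^{-5}$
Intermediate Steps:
$f{\left(O,D \right)} = \frac{O}{2} + D O$ ($f{\left(O,D \right)} = \frac{\left(D \left(6 - 5\right) O + O D\right) + O}{2} = \frac{\left(D 1 O + D O\right) + O}{2} = \frac{\left(D O + D O\right) + O}{2} = \frac{2 D O + O}{2} = \frac{O + 2 D O}{2} = \frac{O}{2} + D O$)
$\frac{1}{f{\left(30,-219 \right)} + y} = \frac{1}{30 \left(\frac{1}{2} - 219\right) - 86991} = \frac{1}{30 \left(- \frac{437}{2}\right) - 86991} = \frac{1}{-6555 - 86991} = \frac{1}{-93546} = - \frac{1}{93546}$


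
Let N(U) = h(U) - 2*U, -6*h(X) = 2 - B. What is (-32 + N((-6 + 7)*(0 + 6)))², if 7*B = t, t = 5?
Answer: 383161/196 ≈ 1954.9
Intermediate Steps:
B = 5/7 (B = (⅐)*5 = 5/7 ≈ 0.71429)
h(X) = -3/14 (h(X) = -(2 - 1*5/7)/6 = -(2 - 5/7)/6 = -⅙*9/7 = -3/14)
N(U) = -3/14 - 2*U
(-32 + N((-6 + 7)*(0 + 6)))² = (-32 + (-3/14 - 2*(-6 + 7)*(0 + 6)))² = (-32 + (-3/14 - 2*6))² = (-32 + (-3/14 - 12))² = (-32 - 171/14)² = (-619/14)² = 383161/196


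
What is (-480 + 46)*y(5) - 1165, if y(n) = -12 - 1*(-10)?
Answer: -297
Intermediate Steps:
y(n) = -2 (y(n) = -12 + 10 = -2)
(-480 + 46)*y(5) - 1165 = (-480 + 46)*(-2) - 1165 = -434*(-2) - 1165 = 868 - 1165 = -297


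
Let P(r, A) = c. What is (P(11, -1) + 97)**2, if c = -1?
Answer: 9216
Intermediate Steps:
P(r, A) = -1
(P(11, -1) + 97)**2 = (-1 + 97)**2 = 96**2 = 9216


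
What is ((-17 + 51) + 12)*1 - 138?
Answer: -92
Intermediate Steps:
((-17 + 51) + 12)*1 - 138 = (34 + 12)*1 - 138 = 46*1 - 138 = 46 - 138 = -92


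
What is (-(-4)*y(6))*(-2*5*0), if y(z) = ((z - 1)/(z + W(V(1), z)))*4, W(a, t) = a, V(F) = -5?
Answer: 0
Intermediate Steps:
y(z) = 4*(-1 + z)/(-5 + z) (y(z) = ((z - 1)/(z - 5))*4 = ((-1 + z)/(-5 + z))*4 = 4*(-1 + z)/(-5 + z))
(-(-4)*y(6))*(-2*5*0) = (-(-4)*4*(-1 + 6)/(-5 + 6))*(-2*5*0) = (-(-4)*4*5/1)*(-10*0) = -(-4)*4*1*5*0 = -(-4)*20*0 = -2*(-40)*0 = 80*0 = 0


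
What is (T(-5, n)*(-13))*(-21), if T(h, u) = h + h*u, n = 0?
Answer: -1365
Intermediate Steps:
(T(-5, n)*(-13))*(-21) = (-5*(1 + 0)*(-13))*(-21) = (-5*1*(-13))*(-21) = -5*(-13)*(-21) = 65*(-21) = -1365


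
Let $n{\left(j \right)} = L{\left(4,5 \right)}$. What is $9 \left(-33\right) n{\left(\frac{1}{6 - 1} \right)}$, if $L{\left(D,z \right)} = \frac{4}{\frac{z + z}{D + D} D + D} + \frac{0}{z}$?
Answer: $-132$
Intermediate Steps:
$L{\left(D,z \right)} = \frac{4}{D + z}$ ($L{\left(D,z \right)} = \frac{4}{\frac{2 z}{2 D} D + D} + 0 = \frac{4}{2 z \frac{1}{2 D} D + D} + 0 = \frac{4}{\frac{z}{D} D + D} + 0 = \frac{4}{z + D} + 0 = \frac{4}{D + z} + 0 = \frac{4}{D + z}$)
$n{\left(j \right)} = \frac{4}{9}$ ($n{\left(j \right)} = \frac{4}{4 + 5} = \frac{4}{9}$)
$9 \left(-33\right) n{\left(\frac{1}{6 - 1} \right)} = 9 \left(-33\right) \frac{4}{9} = \left(-297\right) \frac{4}{9} = -132$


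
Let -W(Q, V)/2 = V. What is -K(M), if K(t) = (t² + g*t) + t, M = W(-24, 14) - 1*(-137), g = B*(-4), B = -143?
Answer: -74338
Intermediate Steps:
W(Q, V) = -2*V
g = 572 (g = -143*(-4) = 572)
M = 109 (M = -2*14 - 1*(-137) = -28 + 137 = 109)
K(t) = t² + 573*t (K(t) = (t² + 572*t) + t = t² + 573*t)
-K(M) = -109*(573 + 109) = -109*682 = -1*74338 = -74338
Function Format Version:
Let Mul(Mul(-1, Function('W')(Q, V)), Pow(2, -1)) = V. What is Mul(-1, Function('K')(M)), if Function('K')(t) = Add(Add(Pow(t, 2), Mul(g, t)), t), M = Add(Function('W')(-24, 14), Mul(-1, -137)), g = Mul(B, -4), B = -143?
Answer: -74338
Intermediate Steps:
Function('W')(Q, V) = Mul(-2, V)
g = 572 (g = Mul(-143, -4) = 572)
M = 109 (M = Add(Mul(-2, 14), Mul(-1, -137)) = Add(-28, 137) = 109)
Function('K')(t) = Add(Pow(t, 2), Mul(573, t)) (Function('K')(t) = Add(Add(Pow(t, 2), Mul(572, t)), t) = Add(Pow(t, 2), Mul(573, t)))
Mul(-1, Function('K')(M)) = Mul(-1, Mul(109, Add(573, 109))) = Mul(-1, Mul(109, 682)) = Mul(-1, 74338) = -74338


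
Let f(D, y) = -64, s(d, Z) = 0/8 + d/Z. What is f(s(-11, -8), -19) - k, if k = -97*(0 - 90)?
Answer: -8794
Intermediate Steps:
s(d, Z) = d/Z (s(d, Z) = 0*(⅛) + d/Z = 0 + d/Z = d/Z)
k = 8730 (k = -97*(-90) = 8730)
f(s(-11, -8), -19) - k = -64 - 1*8730 = -64 - 8730 = -8794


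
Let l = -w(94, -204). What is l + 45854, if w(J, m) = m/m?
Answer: 45853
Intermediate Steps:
w(J, m) = 1
l = -1 (l = -1*1 = -1)
l + 45854 = -1 + 45854 = 45853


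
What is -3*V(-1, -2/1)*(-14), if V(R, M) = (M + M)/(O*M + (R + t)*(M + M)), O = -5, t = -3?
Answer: -84/13 ≈ -6.4615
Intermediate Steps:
V(R, M) = 2*M/(-5*M + 2*M*(-3 + R)) (V(R, M) = (M + M)/(-5*M + (R - 3)*(M + M)) = (2*M)/(-5*M + (-3 + R)*(2*M)) = (2*M)/(-5*M + 2*M*(-3 + R)) = 2*M/(-5*M + 2*M*(-3 + R)))
-3*V(-1, -2/1)*(-14) = -6/(-11 + 2*(-1))*(-14) = -6/(-11 - 2)*(-14) = -6/(-13)*(-14) = -6*(-1)/13*(-14) = -3*(-2/13)*(-14) = (6/13)*(-14) = -84/13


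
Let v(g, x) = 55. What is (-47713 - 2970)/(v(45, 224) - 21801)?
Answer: 50683/21746 ≈ 2.3307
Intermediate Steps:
(-47713 - 2970)/(v(45, 224) - 21801) = (-47713 - 2970)/(55 - 21801) = -50683/(-21746) = -50683*(-1/21746) = 50683/21746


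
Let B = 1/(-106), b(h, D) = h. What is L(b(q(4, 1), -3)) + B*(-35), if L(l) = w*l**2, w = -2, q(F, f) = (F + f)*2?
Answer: -21165/106 ≈ -199.67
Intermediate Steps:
q(F, f) = 2*F + 2*f
B = -1/106 ≈ -0.0094340
L(l) = -2*l**2
L(b(q(4, 1), -3)) + B*(-35) = -2*(2*4 + 2*1)**2 - 1/106*(-35) = -2*(8 + 2)**2 + 35/106 = -2*10**2 + 35/106 = -2*100 + 35/106 = -200 + 35/106 = -21165/106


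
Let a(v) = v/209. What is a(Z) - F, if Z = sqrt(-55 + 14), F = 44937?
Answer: -44937 + I*sqrt(41)/209 ≈ -44937.0 + 0.030637*I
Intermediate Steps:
Z = I*sqrt(41) (Z = sqrt(-41) = I*sqrt(41) ≈ 6.4031*I)
a(v) = v/209 (a(v) = v*(1/209) = v/209)
a(Z) - F = (I*sqrt(41))/209 - 1*44937 = I*sqrt(41)/209 - 44937 = -44937 + I*sqrt(41)/209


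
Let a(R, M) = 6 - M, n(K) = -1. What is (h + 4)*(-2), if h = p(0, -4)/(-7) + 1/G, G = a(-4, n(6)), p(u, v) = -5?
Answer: -68/7 ≈ -9.7143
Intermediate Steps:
G = 7 (G = 6 - 1*(-1) = 6 + 1 = 7)
h = 6/7 (h = -5/(-7) + 1/7 = -5*(-1/7) + 1*(1/7) = 5/7 + 1/7 = 6/7 ≈ 0.85714)
(h + 4)*(-2) = (6/7 + 4)*(-2) = (34/7)*(-2) = -68/7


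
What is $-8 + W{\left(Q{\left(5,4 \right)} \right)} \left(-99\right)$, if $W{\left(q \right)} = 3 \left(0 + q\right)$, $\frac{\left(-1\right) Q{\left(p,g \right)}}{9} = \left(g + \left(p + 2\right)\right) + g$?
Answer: $40087$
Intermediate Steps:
$Q{\left(p,g \right)} = -18 - 18 g - 9 p$ ($Q{\left(p,g \right)} = - 9 \left(\left(g + \left(p + 2\right)\right) + g\right) = - 9 \left(\left(g + \left(2 + p\right)\right) + g\right) = - 9 \left(\left(2 + g + p\right) + g\right) = - 9 \left(2 + p + 2 g\right) = -18 - 18 g - 9 p$)
$W{\left(q \right)} = 3 q$
$-8 + W{\left(Q{\left(5,4 \right)} \right)} \left(-99\right) = -8 + 3 \left(-18 - 72 - 45\right) \left(-99\right) = -8 + 3 \left(-135\right) \left(-99\right) = -8 - -40095 = -8 + 40095 = 40087$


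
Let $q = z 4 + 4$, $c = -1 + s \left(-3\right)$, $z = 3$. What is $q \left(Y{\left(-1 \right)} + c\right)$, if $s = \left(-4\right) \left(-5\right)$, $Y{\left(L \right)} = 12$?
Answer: $-784$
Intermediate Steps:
$s = 20$
$c = -61$ ($c = -1 + 20 \left(-3\right) = -1 - 60 = -61$)
$q = 16$ ($q = 3 \cdot 4 + 4 = 12 + 4 = 16$)
$q \left(Y{\left(-1 \right)} + c\right) = 16 \left(12 - 61\right) = 16 \left(-49\right) = -784$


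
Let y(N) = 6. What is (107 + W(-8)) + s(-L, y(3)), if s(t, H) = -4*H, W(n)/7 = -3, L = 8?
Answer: 62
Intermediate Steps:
W(n) = -21 (W(n) = 7*(-3) = -21)
(107 + W(-8)) + s(-L, y(3)) = (107 - 21) - 4*6 = 86 - 24 = 62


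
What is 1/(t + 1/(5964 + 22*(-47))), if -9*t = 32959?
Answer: -44370/162487861 ≈ -0.00027307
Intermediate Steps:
t = -32959/9 (t = -⅑*32959 = -32959/9 ≈ -3662.1)
1/(t + 1/(5964 + 22*(-47))) = 1/(-32959/9 + 1/(5964 + 22*(-47))) = 1/(-32959/9 + 1/(5964 - 1034)) = 1/(-32959/9 + 1/4930) = 1/(-162487861/44370) = -44370/162487861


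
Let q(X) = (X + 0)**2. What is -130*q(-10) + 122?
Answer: -12878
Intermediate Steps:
q(X) = X**2
-130*q(-10) + 122 = -130*(-10)**2 + 122 = -130*100 + 122 = -13000 + 122 = -12878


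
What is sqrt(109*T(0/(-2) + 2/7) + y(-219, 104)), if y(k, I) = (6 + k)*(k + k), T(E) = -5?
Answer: sqrt(92749) ≈ 304.55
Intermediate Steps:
y(k, I) = 2*k*(6 + k) (y(k, I) = (6 + k)*(2*k) = 2*k*(6 + k))
sqrt(109*T(0/(-2) + 2/7) + y(-219, 104)) = sqrt(109*(-5) + 2*(-219)*(6 - 219)) = sqrt(-545 + 2*(-219)*(-213)) = sqrt(-545 + 93294) = sqrt(92749)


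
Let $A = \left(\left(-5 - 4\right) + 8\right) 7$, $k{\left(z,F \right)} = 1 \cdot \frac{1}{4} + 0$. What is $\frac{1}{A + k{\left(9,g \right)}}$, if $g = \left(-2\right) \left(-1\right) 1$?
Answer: $- \frac{4}{27} \approx -0.14815$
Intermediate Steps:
$g = 2$ ($g = 2 \cdot 1 = 2$)
$k{\left(z,F \right)} = \frac{1}{4}$ ($k{\left(z,F \right)} = 1 \cdot \frac{1}{4} + 0 = \frac{1}{4} + 0 = \frac{1}{4}$)
$A = -7$ ($A = \left(\left(-5 - 4\right) + 8\right) 7 = \left(-9 + 8\right) 7 = \left(-1\right) 7 = -7$)
$\frac{1}{A + k{\left(9,g \right)}} = \frac{1}{-7 + \frac{1}{4}} = \frac{1}{- \frac{27}{4}} = - \frac{4}{27}$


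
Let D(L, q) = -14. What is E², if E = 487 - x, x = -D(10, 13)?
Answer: 223729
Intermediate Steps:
x = 14 (x = -1*(-14) = 14)
E = 473 (E = 487 - 1*14 = 487 - 14 = 473)
E² = 473² = 223729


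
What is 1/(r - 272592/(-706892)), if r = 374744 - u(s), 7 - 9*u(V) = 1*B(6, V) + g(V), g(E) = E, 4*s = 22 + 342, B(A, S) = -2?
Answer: 1590507/596048059826 ≈ 2.6684e-6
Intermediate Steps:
s = 91 (s = (22 + 342)/4 = (1/4)*364 = 91)
u(V) = 1 - V/9 (u(V) = 7/9 - (1*(-2) + V)/9 = 7/9 - (-2 + V)/9 = 7/9 + (2/9 - V/9) = 1 - V/9)
r = 3372778/9 (r = 374744 - (1 - 1/9*91) = 374744 - (1 - 91/9) = 374744 - 1*(-82/9) = 374744 + 82/9 = 3372778/9 ≈ 3.7475e+5)
1/(r - 272592/(-706892)) = 1/(3372778/9 - 272592/(-706892)) = 1/(3372778/9 - 272592*(-1/706892)) = 1/(3372778/9 + 68148/176723) = 1/(596048059826/1590507) = 1590507/596048059826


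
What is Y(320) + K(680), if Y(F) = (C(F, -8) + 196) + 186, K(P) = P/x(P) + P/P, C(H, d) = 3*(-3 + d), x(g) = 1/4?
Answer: 3070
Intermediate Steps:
x(g) = 1/4
C(H, d) = -9 + 3*d
K(P) = 1 + 4*P (K(P) = P/(1/4) + P/P = P*4 + 1 = 4*P + 1 = 1 + 4*P)
Y(F) = 349 (Y(F) = ((-9 + 3*(-8)) + 196) + 186 = ((-9 - 24) + 196) + 186 = (-33 + 196) + 186 = 163 + 186 = 349)
Y(320) + K(680) = 349 + (1 + 4*680) = 349 + (1 + 2720) = 349 + 2721 = 3070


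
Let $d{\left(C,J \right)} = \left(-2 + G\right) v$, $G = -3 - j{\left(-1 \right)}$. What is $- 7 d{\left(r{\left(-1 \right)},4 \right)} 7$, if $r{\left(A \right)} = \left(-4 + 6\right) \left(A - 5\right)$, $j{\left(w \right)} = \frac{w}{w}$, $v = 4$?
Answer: $1176$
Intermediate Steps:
$j{\left(w \right)} = 1$
$r{\left(A \right)} = -10 + 2 A$ ($r{\left(A \right)} = 2 \left(-5 + A\right) = -10 + 2 A$)
$G = -4$ ($G = -3 - 1 = -4$)
$d{\left(C,J \right)} = -24$ ($d{\left(C,J \right)} = \left(-2 - 4\right) 4 = \left(-6\right) 4 = -24$)
$- 7 d{\left(r{\left(-1 \right)},4 \right)} 7 = \left(-7\right) \left(-24\right) 7 = 168 \cdot 7 = 1176$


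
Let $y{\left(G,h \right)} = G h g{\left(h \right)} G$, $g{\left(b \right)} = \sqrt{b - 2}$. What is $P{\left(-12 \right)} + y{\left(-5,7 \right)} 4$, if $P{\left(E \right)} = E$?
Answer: $-12 + 700 \sqrt{5} \approx 1553.2$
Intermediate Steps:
$g{\left(b \right)} = \sqrt{-2 + b}$
$y{\left(G,h \right)} = h G^{2} \sqrt{-2 + h}$ ($y{\left(G,h \right)} = G h \sqrt{-2 + h} G = G h G \sqrt{-2 + h} = h G^{2} \sqrt{-2 + h}$)
$P{\left(-12 \right)} + y{\left(-5,7 \right)} 4 = -12 + 7 \left(-5\right)^{2} \sqrt{-2 + 7} \cdot 4 = -12 + 7 \cdot 25 \sqrt{5} \cdot 4 = -12 + 175 \sqrt{5} \cdot 4 = -12 + 700 \sqrt{5}$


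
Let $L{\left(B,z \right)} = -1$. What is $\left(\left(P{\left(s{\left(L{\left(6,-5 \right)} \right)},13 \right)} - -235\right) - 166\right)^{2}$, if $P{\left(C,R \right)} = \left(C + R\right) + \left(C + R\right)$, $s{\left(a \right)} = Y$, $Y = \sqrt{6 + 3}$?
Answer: $10201$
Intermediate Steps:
$Y = 3$ ($Y = \sqrt{9} = 3$)
$s{\left(a \right)} = 3$
$P{\left(C,R \right)} = 2 C + 2 R$
$\left(\left(P{\left(s{\left(L{\left(6,-5 \right)} \right)},13 \right)} - -235\right) - 166\right)^{2} = \left(\left(\left(2 \cdot 3 + 2 \cdot 13\right) - -235\right) - 166\right)^{2} = \left(\left(\left(6 + 26\right) + 235\right) - 166\right)^{2} = \left(\left(32 + 235\right) - 166\right)^{2} = \left(267 - 166\right)^{2} = 101^{2} = 10201$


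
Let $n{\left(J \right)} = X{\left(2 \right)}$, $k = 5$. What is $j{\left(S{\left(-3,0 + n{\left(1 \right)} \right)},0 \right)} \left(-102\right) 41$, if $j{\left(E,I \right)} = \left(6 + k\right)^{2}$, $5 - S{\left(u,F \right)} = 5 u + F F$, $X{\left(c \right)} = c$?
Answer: $-506022$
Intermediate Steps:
$n{\left(J \right)} = 2$
$S{\left(u,F \right)} = 5 - F^{2} - 5 u$ ($S{\left(u,F \right)} = 5 - \left(5 u + F F\right) = 5 - \left(5 u + F^{2}\right) = 5 - \left(F^{2} + 5 u\right) = 5 - F^{2} - 5 u$)
$j{\left(E,I \right)} = 121$ ($j{\left(E,I \right)} = \left(6 + 5\right)^{2} = 11^{2} = 121$)
$j{\left(S{\left(-3,0 + n{\left(1 \right)} \right)},0 \right)} \left(-102\right) 41 = 121 \left(-102\right) 41 = \left(-12342\right) 41 = -506022$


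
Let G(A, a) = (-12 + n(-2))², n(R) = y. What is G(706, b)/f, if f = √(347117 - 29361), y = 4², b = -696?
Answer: 8*√79439/79439 ≈ 0.028384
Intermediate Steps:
y = 16
n(R) = 16
G(A, a) = 16 (G(A, a) = (-12 + 16)² = 4² = 16)
f = 2*√79439 (f = √317756 = 2*√79439 ≈ 563.70)
G(706, b)/f = 16/((2*√79439)) = 16*(√79439/158878) = 8*√79439/79439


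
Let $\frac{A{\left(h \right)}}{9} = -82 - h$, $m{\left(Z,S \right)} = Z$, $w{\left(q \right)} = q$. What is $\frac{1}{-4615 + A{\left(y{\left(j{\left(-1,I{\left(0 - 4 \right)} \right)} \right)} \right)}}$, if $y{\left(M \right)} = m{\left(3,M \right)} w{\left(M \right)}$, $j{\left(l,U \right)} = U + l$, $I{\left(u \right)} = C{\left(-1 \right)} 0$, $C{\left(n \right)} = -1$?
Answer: $- \frac{1}{5326} \approx -0.00018776$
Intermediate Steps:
$I{\left(u \right)} = 0$ ($I{\left(u \right)} = \left(-1\right) 0 = 0$)
$y{\left(M \right)} = 3 M$
$A{\left(h \right)} = -738 - 9 h$ ($A{\left(h \right)} = 9 \left(-82 - h\right) = -738 - 9 h$)
$\frac{1}{-4615 + A{\left(y{\left(j{\left(-1,I{\left(0 - 4 \right)} \right)} \right)} \right)}} = \frac{1}{-4615 - \left(738 + 9 \cdot 3 \left(0 - 1\right)\right)} = \frac{1}{-4615 - \left(738 + 9 \cdot 3 \left(-1\right)\right)} = \frac{1}{-4615 - 711} = \frac{1}{-5326} = - \frac{1}{5326}$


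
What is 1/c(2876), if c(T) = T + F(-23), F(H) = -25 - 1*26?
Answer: 1/2825 ≈ 0.00035398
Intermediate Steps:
F(H) = -51 (F(H) = -25 - 26 = -51)
c(T) = -51 + T (c(T) = T - 51 = -51 + T)
1/c(2876) = 1/(-51 + 2876) = 1/2825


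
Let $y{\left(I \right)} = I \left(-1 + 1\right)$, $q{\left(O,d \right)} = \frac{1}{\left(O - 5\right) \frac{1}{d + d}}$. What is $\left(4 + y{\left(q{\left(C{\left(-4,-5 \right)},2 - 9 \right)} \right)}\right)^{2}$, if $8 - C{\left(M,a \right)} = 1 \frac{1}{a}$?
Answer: $16$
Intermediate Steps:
$C{\left(M,a \right)} = 8 - \frac{1}{a}$ ($C{\left(M,a \right)} = 8 - 1 \frac{1}{a} = 8 - \frac{1}{a}$)
$q{\left(O,d \right)} = \frac{2 d}{-5 + O}$ ($q{\left(O,d \right)} = \frac{1}{\left(-5 + O\right) \frac{1}{2 d}} = \frac{1}{\frac{1}{2} \frac{1}{d} \left(-5 + O\right)} = \frac{2 d}{-5 + O}$)
$y{\left(I \right)} = 0$ ($y{\left(I \right)} = I 0 = 0$)
$\left(4 + y{\left(q{\left(C{\left(-4,-5 \right)},2 - 9 \right)} \right)}\right)^{2} = \left(4 + 0\right)^{2} = 4^{2} = 16$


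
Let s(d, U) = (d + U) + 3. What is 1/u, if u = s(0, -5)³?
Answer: -⅛ ≈ -0.12500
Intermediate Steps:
s(d, U) = 3 + U + d (s(d, U) = (U + d) + 3 = 3 + U + d)
u = -8 (u = (3 - 5 + 0)³ = (-2)³ = -8)
1/u = 1/(-8) = -⅛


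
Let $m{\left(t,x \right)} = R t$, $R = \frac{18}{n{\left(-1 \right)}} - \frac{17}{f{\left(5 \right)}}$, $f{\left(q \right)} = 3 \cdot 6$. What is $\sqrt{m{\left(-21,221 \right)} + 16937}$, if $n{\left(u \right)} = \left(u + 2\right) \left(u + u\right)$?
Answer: $\frac{5 \sqrt{24690}}{6} \approx 130.94$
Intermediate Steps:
$f{\left(q \right)} = 18$
$n{\left(u \right)} = 2 u \left(2 + u\right)$ ($n{\left(u \right)} = \left(2 + u\right) 2 u = 2 u \left(2 + u\right)$)
$R = - \frac{179}{18}$ ($R = \frac{18}{2 \left(-1\right) \left(2 - 1\right)} - \frac{17}{18} = \frac{18}{2 \left(-1\right) 1} - \frac{17}{18} = \frac{18}{-2} - \frac{17}{18} = 18 \left(- \frac{1}{2}\right) - \frac{17}{18} = -9 - \frac{17}{18} = - \frac{179}{18} \approx -9.9444$)
$m{\left(t,x \right)} = - \frac{179 t}{18}$
$\sqrt{m{\left(-21,221 \right)} + 16937} = \sqrt{\left(- \frac{179}{18}\right) \left(-21\right) + 16937} = \sqrt{\frac{1253}{6} + 16937} = \sqrt{\frac{102875}{6}} = \frac{5 \sqrt{24690}}{6}$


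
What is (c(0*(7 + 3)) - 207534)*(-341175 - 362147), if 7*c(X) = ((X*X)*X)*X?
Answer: 145963227948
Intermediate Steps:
c(X) = X⁴/7 (c(X) = (((X*X)*X)*X)/7 = ((X²*X)*X)/7 = (X³*X)/7 = X⁴/7)
(c(0*(7 + 3)) - 207534)*(-341175 - 362147) = ((0*(7 + 3))⁴/7 - 207534)*(-341175 - 362147) = ((0*10)⁴/7 - 207534)*(-703322) = ((⅐)*0⁴ - 207534)*(-703322) = ((⅐)*0 - 207534)*(-703322) = (0 - 207534)*(-703322) = -207534*(-703322) = 145963227948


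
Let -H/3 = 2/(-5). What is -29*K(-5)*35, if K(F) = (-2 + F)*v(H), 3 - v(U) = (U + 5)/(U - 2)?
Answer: 305515/4 ≈ 76379.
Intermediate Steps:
H = 6/5 (H = -6/(-5) = -6*(-1)/5 = -3*(-⅖) = 6/5 ≈ 1.2000)
v(U) = 3 - (5 + U)/(-2 + U) (v(U) = 3 - (U + 5)/(U - 2) = 3 - (5 + U)/(-2 + U))
K(F) = -43/2 + 43*F/4 (K(F) = (-2 + F)*((-11 + 2*(6/5))/(-2 + 6/5)) = (-2 + F)*((-11 + 12/5)/(-⅘)) = (-2 + F)*(-5/4*(-43/5)) = (-2 + F)*(43/4) = -43/2 + 43*F/4)
-29*K(-5)*35 = -29*(-43/2 + (43/4)*(-5))*35 = -29*(-43/2 - 215/4)*35 = -29*(-301/4)*35 = (8729/4)*35 = 305515/4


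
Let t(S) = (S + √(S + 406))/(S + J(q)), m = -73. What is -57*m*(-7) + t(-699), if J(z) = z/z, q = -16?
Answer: -20329947/698 - I*√293/698 ≈ -29126.0 - 0.024523*I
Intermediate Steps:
J(z) = 1
t(S) = (S + √(406 + S))/(1 + S) (t(S) = (S + √(S + 406))/(S + 1) = (S + √(406 + S))/(1 + S))
-57*m*(-7) + t(-699) = -57*(-73)*(-7) + (-699 + √(406 - 699))/(1 - 699) = 4161*(-7) + (-699 + √(-293))/(-698) = -29127 - (-699 + I*√293)/698 = -29127 + (699/698 - I*√293/698) = -20329947/698 - I*√293/698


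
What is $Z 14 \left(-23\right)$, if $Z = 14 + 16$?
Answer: $-9660$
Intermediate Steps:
$Z = 30$
$Z 14 \left(-23\right) = 30 \cdot 14 \left(-23\right) = 420 \left(-23\right) = -9660$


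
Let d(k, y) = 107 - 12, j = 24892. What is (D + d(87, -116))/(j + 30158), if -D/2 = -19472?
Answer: 13013/18350 ≈ 0.70916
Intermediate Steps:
D = 38944 (D = -2*(-19472) = 38944)
d(k, y) = 95
(D + d(87, -116))/(j + 30158) = (38944 + 95)/(24892 + 30158) = 39039/55050 = 39039*(1/55050) = 13013/18350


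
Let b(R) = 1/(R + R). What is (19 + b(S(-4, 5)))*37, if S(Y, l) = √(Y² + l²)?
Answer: 703 + 37*√41/82 ≈ 705.89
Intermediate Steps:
b(R) = 1/(2*R)
(19 + b(S(-4, 5)))*37 = (19 + 1/(2*(√((-4)² + 5²))))*37 = (19 + 1/(2*(√(16 + 25))))*37 = (19 + 1/(2*(√41)))*37 = (19 + (√41/41)/2)*37 = (19 + √41/82)*37 = 703 + 37*√41/82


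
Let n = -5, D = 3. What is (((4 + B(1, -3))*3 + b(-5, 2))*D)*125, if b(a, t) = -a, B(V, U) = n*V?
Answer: 750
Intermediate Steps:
B(V, U) = -5*V
(((4 + B(1, -3))*3 + b(-5, 2))*D)*125 = (((4 - 5*1)*3 - 1*(-5))*3)*125 = (((4 - 5)*3 + 5)*3)*125 = ((-1*3 + 5)*3)*125 = ((-3 + 5)*3)*125 = (2*3)*125 = 6*125 = 750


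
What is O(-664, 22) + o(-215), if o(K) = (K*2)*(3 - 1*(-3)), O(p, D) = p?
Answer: -3244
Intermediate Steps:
o(K) = 12*K (o(K) = (2*K)*(3 + 3) = (2*K)*6 = 12*K)
O(-664, 22) + o(-215) = -664 + 12*(-215) = -664 - 2580 = -3244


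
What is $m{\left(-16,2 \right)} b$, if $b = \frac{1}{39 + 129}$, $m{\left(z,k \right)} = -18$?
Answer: $- \frac{3}{28} \approx -0.10714$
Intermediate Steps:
$b = \frac{1}{168} \approx 0.0059524$
$m{\left(-16,2 \right)} b = \left(-18\right) \frac{1}{168} = - \frac{3}{28}$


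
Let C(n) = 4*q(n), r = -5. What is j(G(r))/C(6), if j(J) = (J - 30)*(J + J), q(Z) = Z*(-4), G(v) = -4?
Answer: -17/6 ≈ -2.8333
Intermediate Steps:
q(Z) = -4*Z
j(J) = 2*J*(-30 + J) (j(J) = (-30 + J)*(2*J) = 2*J*(-30 + J))
C(n) = -16*n (C(n) = 4*(-4*n) = -16*n)
j(G(r))/C(6) = (2*(-4)*(-30 - 4))/((-16*6)) = (2*(-4)*(-34))/(-96) = 272*(-1/96) = -17/6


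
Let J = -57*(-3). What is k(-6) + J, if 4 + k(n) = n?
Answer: 161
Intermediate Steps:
k(n) = -4 + n
J = 171
k(-6) + J = (-4 - 6) + 171 = -10 + 171 = 161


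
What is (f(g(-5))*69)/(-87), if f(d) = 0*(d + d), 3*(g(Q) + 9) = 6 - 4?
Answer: 0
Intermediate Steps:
g(Q) = -25/3 (g(Q) = -9 + (6 - 4)/3 = -9 + (⅓)*2 = -9 + ⅔ = -25/3)
f(d) = 0 (f(d) = 0*(2*d) = 0)
(f(g(-5))*69)/(-87) = (0*69)/(-87) = 0*(-1/87) = 0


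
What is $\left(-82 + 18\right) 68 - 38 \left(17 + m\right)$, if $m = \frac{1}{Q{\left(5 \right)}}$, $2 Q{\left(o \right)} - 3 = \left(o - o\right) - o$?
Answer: $-4960$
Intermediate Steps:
$Q{\left(o \right)} = \frac{3}{2} - \frac{o}{2}$ ($Q{\left(o \right)} = \frac{3}{2} + \frac{\left(o - o\right) - o}{2} = \frac{3}{2} + \frac{0 - o}{2} = \frac{3}{2} + \frac{\left(-1\right) o}{2} = \frac{3}{2} - \frac{o}{2}$)
$m = -1$ ($m = \frac{1}{\frac{3}{2} - \frac{5}{2}} = \frac{1}{-1} = -1$)
$\left(-82 + 18\right) 68 - 38 \left(17 + m\right) = \left(-82 + 18\right) 68 - 38 \left(17 - 1\right) = \left(-64\right) 68 - 38 \cdot 16 = -4352 - 608 = -4960$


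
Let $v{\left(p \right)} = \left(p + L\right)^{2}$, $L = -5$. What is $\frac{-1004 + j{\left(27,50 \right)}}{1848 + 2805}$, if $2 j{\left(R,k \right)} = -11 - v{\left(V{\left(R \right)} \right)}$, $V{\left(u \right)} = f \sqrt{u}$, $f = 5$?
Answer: $- \frac{2719}{9306} + \frac{25 \sqrt{3}}{1551} \approx -0.26426$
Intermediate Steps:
$V{\left(u \right)} = 5 \sqrt{u}$
$v{\left(p \right)} = \left(-5 + p\right)^{2}$ ($v{\left(p \right)} = \left(p - 5\right)^{2} = \left(-5 + p\right)^{2}$)
$j{\left(R,k \right)} = - \frac{11}{2} - \frac{\left(-5 + 5 \sqrt{R}\right)^{2}}{2}$ ($j{\left(R,k \right)} = \frac{-11 - \left(-5 + 5 \sqrt{R}\right)^{2}}{2} = - \frac{11}{2} - \frac{\left(-5 + 5 \sqrt{R}\right)^{2}}{2}$)
$\frac{-1004 + j{\left(27,50 \right)}}{1848 + 2805} = \frac{-1004 - \left(\frac{711}{2} - 75 \sqrt{3}\right)}{1848 + 2805} = \frac{-1004 - \left(\frac{711}{2} - 75 \sqrt{3}\right)}{4653} = \left(-1004 - \left(\frac{711}{2} - 75 \sqrt{3}\right)\right) \frac{1}{4653} = \left(- \frac{2719}{2} + 75 \sqrt{3}\right) \frac{1}{4653} = - \frac{2719}{9306} + \frac{25 \sqrt{3}}{1551}$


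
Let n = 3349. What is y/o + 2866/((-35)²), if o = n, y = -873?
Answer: 8528809/4102525 ≈ 2.0789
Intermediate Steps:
o = 3349
y/o + 2866/((-35)²) = -873/3349 + 2866/((-35)²) = -873*1/3349 + 2866/1225 = -873/3349 + 2866*(1/1225) = -873/3349 + 2866/1225 = 8528809/4102525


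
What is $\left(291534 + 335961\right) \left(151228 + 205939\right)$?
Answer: $224120506665$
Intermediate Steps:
$\left(291534 + 335961\right) \left(151228 + 205939\right) = 627495 \cdot 357167 = 224120506665$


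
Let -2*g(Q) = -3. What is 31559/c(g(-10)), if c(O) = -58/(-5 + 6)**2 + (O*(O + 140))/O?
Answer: 63118/167 ≈ 377.95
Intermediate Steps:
g(Q) = 3/2 (g(Q) = -1/2*(-3) = 3/2)
c(O) = 82 + O (c(O) = -58/(1**2) + (O*(140 + O))/O = -58/1 + (140 + O) = -58*1 + (140 + O) = -58 + (140 + O) = 82 + O)
31559/c(g(-10)) = 31559/(82 + 3/2) = 31559/(167/2) = 31559*(2/167) = 63118/167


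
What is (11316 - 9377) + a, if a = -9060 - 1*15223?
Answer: -22344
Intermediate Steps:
a = -24283 (a = -9060 - 15223 = -24283)
(11316 - 9377) + a = (11316 - 9377) - 24283 = 1939 - 24283 = -22344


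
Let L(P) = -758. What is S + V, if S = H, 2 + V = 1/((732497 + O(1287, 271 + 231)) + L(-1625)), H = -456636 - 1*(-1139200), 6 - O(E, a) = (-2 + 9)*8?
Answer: 499423107219/731689 ≈ 6.8256e+5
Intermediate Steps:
O(E, a) = -50 (O(E, a) = 6 - (-2 + 9)*8 = 6 - 7*8 = 6 - 1*56 = 6 - 56 = -50)
H = 682564 (H = -456636 + 1139200 = 682564)
V = -1463377/731689 (V = -2 + 1/((732497 - 50) - 758) = -2 + 1/(732447 - 758) = -2 + 1/731689 = -1463377/731689 ≈ -2.0000)
S = 682564
S + V = 682564 - 1463377/731689 = 499423107219/731689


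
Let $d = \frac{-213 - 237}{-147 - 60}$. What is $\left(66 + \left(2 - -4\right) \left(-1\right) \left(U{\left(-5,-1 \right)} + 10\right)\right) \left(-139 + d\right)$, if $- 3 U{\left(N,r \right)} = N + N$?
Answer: $\frac{44058}{23} \approx 1915.6$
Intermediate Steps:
$U{\left(N,r \right)} = - \frac{2 N}{3}$ ($U{\left(N,r \right)} = - \frac{N + N}{3} = - \frac{2 N}{3}$)
$d = \frac{50}{23}$ ($d = - \frac{450}{-207} = \left(-450\right) \left(- \frac{1}{207}\right) = \frac{50}{23} \approx 2.1739$)
$\left(66 + \left(2 - -4\right) \left(-1\right) \left(U{\left(-5,-1 \right)} + 10\right)\right) \left(-139 + d\right) = \left(66 + \left(2 - -4\right) \left(-1\right) \left(\left(- \frac{2}{3}\right) \left(-5\right) + 10\right)\right) \left(-139 + \frac{50}{23}\right) = \left(66 + \left(2 + 4\right) \left(-1\right) \left(\frac{10}{3} + 10\right)\right) \left(- \frac{3147}{23}\right) = \left(66 + 6 \left(-1\right) \frac{40}{3}\right) \left(- \frac{3147}{23}\right) = \left(66 - 80\right) \left(- \frac{3147}{23}\right) = \left(-14\right) \left(- \frac{3147}{23}\right) = \frac{44058}{23}$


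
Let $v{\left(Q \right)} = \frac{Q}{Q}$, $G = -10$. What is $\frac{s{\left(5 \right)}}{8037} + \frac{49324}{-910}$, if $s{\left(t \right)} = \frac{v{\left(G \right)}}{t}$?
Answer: $- \frac{198208403}{3656835} \approx -54.202$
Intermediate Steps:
$v{\left(Q \right)} = 1$
$s{\left(t \right)} = \frac{1}{t}$ ($s{\left(t \right)} = 1 \frac{1}{t} = \frac{1}{t}$)
$\frac{s{\left(5 \right)}}{8037} + \frac{49324}{-910} = \frac{1}{5 \cdot 8037} + \frac{49324}{-910} = \frac{1}{5} \cdot \frac{1}{8037} + 49324 \left(- \frac{1}{910}\right) = \frac{1}{40185} - \frac{24662}{455} = - \frac{198208403}{3656835}$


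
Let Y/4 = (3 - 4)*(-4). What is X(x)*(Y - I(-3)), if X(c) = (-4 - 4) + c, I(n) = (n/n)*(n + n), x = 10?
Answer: 44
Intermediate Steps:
I(n) = 2*n (I(n) = 1*(2*n) = 2*n)
Y = 16 (Y = 4*((3 - 4)*(-4)) = 4*(-1*(-4)) = 4*4 = 16)
X(c) = -8 + c
X(x)*(Y - I(-3)) = (-8 + 10)*(16 - 2*(-3)) = 2*(16 - 1*(-6)) = 2*(16 + 6) = 2*22 = 44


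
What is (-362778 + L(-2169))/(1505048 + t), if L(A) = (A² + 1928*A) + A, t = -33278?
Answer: 26297/245295 ≈ 0.10721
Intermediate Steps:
L(A) = A² + 1929*A
(-362778 + L(-2169))/(1505048 + t) = (-362778 - 2169*(1929 - 2169))/(1505048 - 33278) = (-362778 - 2169*(-240))/1471770 = (-362778 + 520560)*(1/1471770) = 157782*(1/1471770) = 26297/245295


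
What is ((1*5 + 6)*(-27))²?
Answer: 88209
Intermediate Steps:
((1*5 + 6)*(-27))² = ((5 + 6)*(-27))² = (11*(-27))² = (-297)² = 88209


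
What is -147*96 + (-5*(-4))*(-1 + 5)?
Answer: -14032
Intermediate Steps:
-147*96 + (-5*(-4))*(-1 + 5) = -14112 + 20*4 = -14112 + 80 = -14032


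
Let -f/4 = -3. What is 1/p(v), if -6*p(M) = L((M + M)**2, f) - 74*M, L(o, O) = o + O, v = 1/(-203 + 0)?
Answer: -123627/254767 ≈ -0.48526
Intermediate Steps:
f = 12 (f = -4*(-3) = 12)
v = -1/203 (v = 1/(-203) = -1/203 ≈ -0.0049261)
L(o, O) = O + o
p(M) = -2 - 2*M**2/3 + 37*M/3 (p(M) = -((12 + (M + M)**2) - 74*M)/6 = -((12 + (2*M)**2) - 74*M)/6 = -((12 + 4*M**2) - 74*M)/6 = -(12 - 74*M + 4*M**2)/6 = -2 - 2*M**2/3 + 37*M/3)
1/p(v) = 1/(-2 - 2*(-1/203)**2/3 + (37/3)*(-1/203)) = 1/(-2 - 2/3*1/41209 - 37/609) = 1/(-2 - 2/123627 - 37/609) = 1/(-254767/123627) = -123627/254767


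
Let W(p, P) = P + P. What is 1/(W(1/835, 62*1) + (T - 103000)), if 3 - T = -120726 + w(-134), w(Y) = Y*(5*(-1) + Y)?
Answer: -1/773 ≈ -0.0012937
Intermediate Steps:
w(Y) = Y*(-5 + Y)
W(p, P) = 2*P
T = 102103 (T = 3 - (-120726 - 134*(-5 - 134)) = 3 - (-120726 - 134*(-139)) = 3 - (-120726 + 18626) = 3 - 1*(-102100) = 3 + 102100 = 102103)
1/(W(1/835, 62*1) + (T - 103000)) = 1/(2*(62*1) + (102103 - 103000)) = 1/(2*62 - 897) = 1/(124 - 897) = 1/(-773) = -1/773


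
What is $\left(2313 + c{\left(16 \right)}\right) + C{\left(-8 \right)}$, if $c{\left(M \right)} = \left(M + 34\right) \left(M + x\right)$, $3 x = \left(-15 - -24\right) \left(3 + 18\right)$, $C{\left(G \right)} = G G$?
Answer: $6327$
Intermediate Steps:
$C{\left(G \right)} = G^{2}$
$x = 63$ ($x = \frac{\left(-15 - -24\right) \left(3 + 18\right)}{3} = \frac{\left(-15 + 24\right) 21}{3} = \frac{9 \cdot 21}{3} = \frac{1}{3} \cdot 189 = 63$)
$c{\left(M \right)} = \left(34 + M\right) \left(63 + M\right)$ ($c{\left(M \right)} = \left(M + 34\right) \left(M + 63\right) = \left(34 + M\right) \left(63 + M\right)$)
$\left(2313 + c{\left(16 \right)}\right) + C{\left(-8 \right)} = \left(2313 + \left(2142 + 16^{2} + 97 \cdot 16\right)\right) + \left(-8\right)^{2} = \left(2313 + \left(2142 + 256 + 1552\right)\right) + 64 = \left(2313 + 3950\right) + 64 = 6263 + 64 = 6327$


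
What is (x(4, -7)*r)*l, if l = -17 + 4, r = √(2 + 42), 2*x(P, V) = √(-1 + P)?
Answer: -13*√33 ≈ -74.679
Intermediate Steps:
x(P, V) = √(-1 + P)/2
r = 2*√11 (r = √44 = 2*√11 ≈ 6.6332)
l = -13
(x(4, -7)*r)*l = ((√(-1 + 4)/2)*(2*√11))*(-13) = ((√3/2)*(2*√11))*(-13) = √33*(-13) = -13*√33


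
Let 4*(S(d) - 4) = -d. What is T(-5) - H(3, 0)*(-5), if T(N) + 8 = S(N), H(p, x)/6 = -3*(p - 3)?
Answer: -11/4 ≈ -2.7500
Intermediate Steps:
H(p, x) = 54 - 18*p (H(p, x) = 6*(-3*(p - 3)) = 6*(-3*(-3 + p)) = 6*(9 - 3*p) = 54 - 18*p)
S(d) = 4 - d/4 (S(d) = 4 + (-d)/4 = 4 - d/4)
T(N) = -4 - N/4 (T(N) = -8 + (4 - N/4) = -4 - N/4)
T(-5) - H(3, 0)*(-5) = (-4 - 1/4*(-5)) - (54 - 18*3)*(-5) = (-4 + 5/4) - (54 - 54)*(-5) = -11/4 - 0*(-5) = -11/4 - 1*0 = -11/4 + 0 = -11/4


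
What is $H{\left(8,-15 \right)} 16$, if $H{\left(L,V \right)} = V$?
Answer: $-240$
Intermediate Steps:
$H{\left(8,-15 \right)} 16 = \left(-15\right) 16 = -240$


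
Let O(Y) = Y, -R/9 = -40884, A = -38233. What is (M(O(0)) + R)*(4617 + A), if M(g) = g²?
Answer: -12369208896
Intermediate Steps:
R = 367956 (R = -9*(-40884) = 367956)
(M(O(0)) + R)*(4617 + A) = (0² + 367956)*(4617 - 38233) = (0 + 367956)*(-33616) = 367956*(-33616) = -12369208896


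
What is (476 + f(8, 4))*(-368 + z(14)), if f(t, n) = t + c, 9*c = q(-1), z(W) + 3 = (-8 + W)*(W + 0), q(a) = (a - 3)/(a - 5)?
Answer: -3751090/27 ≈ -1.3893e+5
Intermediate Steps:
q(a) = (-3 + a)/(-5 + a)
z(W) = -3 + W*(-8 + W) (z(W) = -3 + (-8 + W)*(W + 0) = -3 + (-8 + W)*W = -3 + W*(-8 + W))
c = 2/27 (c = ((-3 - 1)/(-5 - 1))/9 = (-4/(-6))/9 = (-1/6*(-4))/9 = (1/9)*(2/3) = 2/27 ≈ 0.074074)
f(t, n) = 2/27 + t (f(t, n) = t + 2/27 = 2/27 + t)
(476 + f(8, 4))*(-368 + z(14)) = (476 + (2/27 + 8))*(-368 + (-3 + 14**2 - 8*14)) = (476 + 218/27)*(-368 + (-3 + 196 - 112)) = 13070*(-368 + 81)/27 = (13070/27)*(-287) = -3751090/27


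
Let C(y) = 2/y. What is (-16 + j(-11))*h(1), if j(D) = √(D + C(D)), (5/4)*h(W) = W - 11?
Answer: 128 - 8*I*√1353/11 ≈ 128.0 - 26.751*I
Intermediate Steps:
h(W) = -44/5 + 4*W/5 (h(W) = 4*(W - 11)/5 = 4*(-11 + W)/5 = -44/5 + 4*W/5)
j(D) = √(D + 2/D)
(-16 + j(-11))*h(1) = (-16 + √(-11 + 2/(-11)))*(-44/5 + (⅘)*1) = (-16 + √(-11 + 2*(-1/11)))*(-44/5 + ⅘) = (-16 + √(-11 - 2/11))*(-8) = (-16 + √(-123/11))*(-8) = (-16 + I*√1353/11)*(-8) = 128 - 8*I*√1353/11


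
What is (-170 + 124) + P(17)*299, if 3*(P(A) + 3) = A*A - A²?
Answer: -943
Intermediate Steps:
P(A) = -3 (P(A) = -3 + (A*A - A²)/3 = -3 + (A² - A²)/3 = -3 + (⅓)*0 = -3 + 0 = -3)
(-170 + 124) + P(17)*299 = (-170 + 124) - 3*299 = -46 - 897 = -943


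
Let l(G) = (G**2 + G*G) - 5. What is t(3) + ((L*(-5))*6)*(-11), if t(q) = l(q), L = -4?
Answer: -1307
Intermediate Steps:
l(G) = -5 + 2*G**2 (l(G) = (G**2 + G**2) - 5 = 2*G**2 - 5 = -5 + 2*G**2)
t(q) = -5 + 2*q**2
t(3) + ((L*(-5))*6)*(-11) = (-5 + 2*3**2) + (-4*(-5)*6)*(-11) = (-5 + 2*9) + (20*6)*(-11) = (-5 + 18) + 120*(-11) = 13 - 1320 = -1307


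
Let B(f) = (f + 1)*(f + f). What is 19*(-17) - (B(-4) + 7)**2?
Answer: -1284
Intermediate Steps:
B(f) = 2*f*(1 + f) (B(f) = (1 + f)*(2*f) = 2*f*(1 + f))
19*(-17) - (B(-4) + 7)**2 = 19*(-17) - (2*(-4)*(1 - 4) + 7)**2 = -323 - (2*(-4)*(-3) + 7)**2 = -323 - (24 + 7)**2 = -323 - 1*31**2 = -323 - 1*961 = -323 - 961 = -1284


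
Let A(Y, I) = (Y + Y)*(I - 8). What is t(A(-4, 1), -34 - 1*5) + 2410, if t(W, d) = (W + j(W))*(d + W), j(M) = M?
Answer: 4314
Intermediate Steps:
A(Y, I) = 2*Y*(-8 + I) (A(Y, I) = (2*Y)*(-8 + I) = 2*Y*(-8 + I))
t(W, d) = 2*W*(W + d) (t(W, d) = (W + W)*(d + W) = (2*W)*(W + d) = 2*W*(W + d))
t(A(-4, 1), -34 - 1*5) + 2410 = 2*(2*(-4)*(-8 + 1))*(2*(-4)*(-8 + 1) + (-34 - 1*5)) + 2410 = 2*(2*(-4)*(-7))*(2*(-4)*(-7) + (-34 - 5)) + 2410 = 2*56*(56 - 39) + 2410 = 2*56*17 + 2410 = 1904 + 2410 = 4314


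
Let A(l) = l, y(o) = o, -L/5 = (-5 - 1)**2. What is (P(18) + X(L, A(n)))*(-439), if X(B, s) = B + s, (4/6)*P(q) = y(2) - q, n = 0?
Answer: 89556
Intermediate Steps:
L = -180 (L = -5*(-5 - 1)**2 = -5*(-6)**2 = -5*36 = -180)
P(q) = 3 - 3*q/2 (P(q) = 3*(2 - q)/2 = 3 - 3*q/2)
(P(18) + X(L, A(n)))*(-439) = ((3 - 3/2*18) + (-180 + 0))*(-439) = ((3 - 27) - 180)*(-439) = (-24 - 180)*(-439) = -204*(-439) = 89556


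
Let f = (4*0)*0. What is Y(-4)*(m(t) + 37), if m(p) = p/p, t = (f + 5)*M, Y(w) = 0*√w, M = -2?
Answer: 0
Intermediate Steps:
f = 0 (f = 0*0 = 0)
Y(w) = 0
t = -10 (t = (0 + 5)*(-2) = 5*(-2) = -10)
m(p) = 1
Y(-4)*(m(t) + 37) = 0*(1 + 37) = 0*38 = 0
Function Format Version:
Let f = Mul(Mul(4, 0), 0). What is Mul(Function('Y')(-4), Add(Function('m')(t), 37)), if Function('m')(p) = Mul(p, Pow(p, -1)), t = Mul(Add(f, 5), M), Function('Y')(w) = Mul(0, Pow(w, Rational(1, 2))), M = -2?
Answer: 0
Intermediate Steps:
f = 0 (f = Mul(0, 0) = 0)
Function('Y')(w) = 0
t = -10 (t = Mul(Add(0, 5), -2) = Mul(5, -2) = -10)
Function('m')(p) = 1
Mul(Function('Y')(-4), Add(Function('m')(t), 37)) = Mul(0, Add(1, 37)) = Mul(0, 38) = 0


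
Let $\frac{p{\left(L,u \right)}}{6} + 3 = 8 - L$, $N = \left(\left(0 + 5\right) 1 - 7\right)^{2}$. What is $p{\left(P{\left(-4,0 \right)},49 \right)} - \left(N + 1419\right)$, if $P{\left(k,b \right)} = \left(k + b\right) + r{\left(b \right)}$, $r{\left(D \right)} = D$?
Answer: $-1369$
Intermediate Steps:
$P{\left(k,b \right)} = k + 2 b$ ($P{\left(k,b \right)} = \left(k + b\right) + b = \left(b + k\right) + b = k + 2 b$)
$N = 4$ ($N = \left(5 \cdot 1 - 7\right)^{2} = \left(5 - 7\right)^{2} = \left(-2\right)^{2} = 4$)
$p{\left(L,u \right)} = 30 - 6 L$ ($p{\left(L,u \right)} = -18 + 6 \left(8 - L\right) = -18 - \left(-48 + 6 L\right) = 30 - 6 L$)
$p{\left(P{\left(-4,0 \right)},49 \right)} - \left(N + 1419\right) = \left(30 - 6 \left(-4 + 2 \cdot 0\right)\right) - \left(4 + 1419\right) = \left(30 - 6 \left(-4 + 0\right)\right) - 1423 = \left(30 - -24\right) - 1423 = \left(30 + 24\right) - 1423 = 54 - 1423 = -1369$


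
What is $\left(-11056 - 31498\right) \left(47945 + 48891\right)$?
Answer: $-4120759144$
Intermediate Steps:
$\left(-11056 - 31498\right) \left(47945 + 48891\right) = \left(-42554\right) 96836 = -4120759144$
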